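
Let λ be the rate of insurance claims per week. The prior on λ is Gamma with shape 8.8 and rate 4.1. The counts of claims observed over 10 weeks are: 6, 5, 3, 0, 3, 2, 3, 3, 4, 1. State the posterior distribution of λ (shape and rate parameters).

Total count ∑xᵢ = 30 over n = 10 weeks.
Gamma is conjugate to the Poisson likelihood: posterior is Gamma(shape = 8.8+30 = 38.8, rate = 4.1+10 = 14.1).

Posterior: Gamma(shape=38.8, rate=14.1)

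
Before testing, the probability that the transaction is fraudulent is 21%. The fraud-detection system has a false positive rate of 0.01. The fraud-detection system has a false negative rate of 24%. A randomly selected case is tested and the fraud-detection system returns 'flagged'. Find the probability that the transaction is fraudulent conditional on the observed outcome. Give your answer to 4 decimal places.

P(H | E) ≈ 0.9528

Let H be the event that the transaction is fraudulent. P(H) = 0.21, so P(¬H) = 0.79. With E the 'flagged' result, P(E|H) = 0.76 and P(E|¬H) = 0.01.
P(E) = 0.76·0.21 + 0.01·0.79 = 0.15960 + 0.0079000 = 0.16750.
By Bayes' theorem, P(H|E) = 0.15960 / 0.16750 = 0.9528.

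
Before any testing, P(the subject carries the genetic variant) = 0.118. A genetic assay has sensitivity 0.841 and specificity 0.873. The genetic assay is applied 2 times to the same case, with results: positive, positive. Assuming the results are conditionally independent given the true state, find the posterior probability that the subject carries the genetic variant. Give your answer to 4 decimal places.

Posterior P(H) ≈ 0.8544

With H the event that the subject carries the genetic variant, the joint likelihood of the observed sequence is P(data|H) = 0.841·0.841 = 0.70728 and P(data|¬H) = 0.127·0.127 = 0.016129.
Bayes: P(H|data) = 0.118·0.70728 / (0.118·0.70728 + 0.882·0.016129) = 0.083459/0.097685 = 0.8544.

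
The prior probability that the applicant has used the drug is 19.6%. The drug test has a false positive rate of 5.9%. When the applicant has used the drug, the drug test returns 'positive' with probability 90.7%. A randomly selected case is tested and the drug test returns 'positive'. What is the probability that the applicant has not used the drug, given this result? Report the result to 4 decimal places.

Let H be the event that the applicant has used the drug. P(H) = 0.196, so P(¬H) = 0.804. With E the 'positive' result, P(E|H) = 0.907 and P(E|¬H) = 0.059.
P(E) = 0.907·0.196 + 0.059·0.804 = 0.17777 + 0.047436 = 0.22521.
By Bayes' theorem, P(H|E) = 0.17777 / 0.22521 = 0.7894. Hence P(¬H|E) = 1 − 0.7894 = 0.2106.

P(¬H | E) ≈ 0.2106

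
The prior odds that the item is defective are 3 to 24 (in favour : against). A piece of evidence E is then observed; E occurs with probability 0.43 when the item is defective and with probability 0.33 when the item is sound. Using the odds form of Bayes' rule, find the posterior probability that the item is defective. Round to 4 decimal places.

Prior odds = 3/24 = 0.12500.
Likelihood ratio for E = 0.43/0.33 = 1.3030.
Posterior odds = prior odds × LR = 0.16288.
Posterior probability = odds/(1+odds) = 0.16288/1.1629 = 0.1401.

Posterior probability ≈ 0.1401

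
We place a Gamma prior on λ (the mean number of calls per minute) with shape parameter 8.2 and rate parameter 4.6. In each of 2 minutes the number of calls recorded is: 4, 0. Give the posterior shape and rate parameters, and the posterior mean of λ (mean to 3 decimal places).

Posterior: Gamma(shape=12.2, rate=6.6); mean ≈ 1.848

The Poisson likelihood adds the total count to the shape and the number of exposure periods to the rate. Here ∑xᵢ = 4 and n = 2, so shape 8.2→12.2 and rate 4.6→6.6.
E[λ | data] = 12.2/6.6 = 1.848.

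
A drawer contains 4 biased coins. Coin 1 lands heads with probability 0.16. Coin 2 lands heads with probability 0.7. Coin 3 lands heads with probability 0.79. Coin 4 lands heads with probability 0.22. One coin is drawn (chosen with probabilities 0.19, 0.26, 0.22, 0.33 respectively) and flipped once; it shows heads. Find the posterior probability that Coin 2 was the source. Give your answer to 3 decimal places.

P(heads|C1) = 0.16; P(heads|C2) = 0.7; P(heads|C3) = 0.79; P(heads|C4) = 0.22.
Prior × likelihood for each source: 0.19·0.16=0.03040, 0.26·0.7=0.1820, 0.22·0.79=0.1738, 0.33·0.22=0.07260. Summing gives P(heads) = 0.45880.
P(Coin 2 | heads) = 0.1820 / 0.45880 = 0.397.

Posterior probability ≈ 0.397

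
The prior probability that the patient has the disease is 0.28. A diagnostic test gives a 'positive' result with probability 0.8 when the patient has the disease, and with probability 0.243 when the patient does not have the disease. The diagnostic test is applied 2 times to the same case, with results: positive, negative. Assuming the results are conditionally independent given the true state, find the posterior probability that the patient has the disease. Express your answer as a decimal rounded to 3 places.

Posterior P(H) ≈ 0.253

With H the event that the patient has the disease, the joint likelihood of the observed sequence is P(data|H) = 0.8·0.2 = 0.16000 and P(data|¬H) = 0.243·0.757 = 0.18395.
Bayes: P(H|data) = 0.28·0.16000 / (0.28·0.16000 + 0.72·0.18395) = 0.044800/0.17724 = 0.2528.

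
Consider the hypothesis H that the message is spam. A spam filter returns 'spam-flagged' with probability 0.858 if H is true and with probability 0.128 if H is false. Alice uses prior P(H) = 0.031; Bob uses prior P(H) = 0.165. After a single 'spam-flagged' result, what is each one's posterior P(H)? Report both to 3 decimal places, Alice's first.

P('+'|H) = 0.858, P('+'|¬H) = 0.128.
Alice: numerator 0.858·0.031 = 0.026598; evidence = 0.026598+0.128·0.969 = 0.15063; posterior = 0.177.
Bob: numerator 0.858·0.165 = 0.14157; evidence = 0.14157+0.128·0.835 = 0.24845; posterior = 0.570.

Alice: 0.177; Bob: 0.570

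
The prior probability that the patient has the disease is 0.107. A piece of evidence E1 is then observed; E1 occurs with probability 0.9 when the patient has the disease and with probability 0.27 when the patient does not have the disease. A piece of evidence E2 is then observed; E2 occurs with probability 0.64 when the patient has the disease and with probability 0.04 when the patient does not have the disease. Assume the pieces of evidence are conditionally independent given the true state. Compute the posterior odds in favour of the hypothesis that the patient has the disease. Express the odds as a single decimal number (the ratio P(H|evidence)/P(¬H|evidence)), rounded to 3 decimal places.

Prior odds = 0.107/(1−0.107) = 0.11982. In log-odds, ln(0.11982) = -2.1218.
Add log likelihood ratios: ln(3.3333) + ln(16.000) = 3.9766.
Posterior log-odds = 1.8548, so posterior odds = exp(1.8548) = 6.3904.

Posterior odds ≈ 6.390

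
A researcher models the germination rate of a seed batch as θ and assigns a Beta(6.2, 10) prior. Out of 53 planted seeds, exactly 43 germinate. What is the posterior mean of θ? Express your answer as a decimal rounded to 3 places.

Observing 43 successes and 10 failures updates Beta(6.2, 10) by adding the success and failure counts to the two shape parameters: α = 6.2+43 = 49.2, β = 10+10 = 20.
E[θ | data] = 49.2/(49.2+20) = 0.711.

Posterior mean ≈ 0.711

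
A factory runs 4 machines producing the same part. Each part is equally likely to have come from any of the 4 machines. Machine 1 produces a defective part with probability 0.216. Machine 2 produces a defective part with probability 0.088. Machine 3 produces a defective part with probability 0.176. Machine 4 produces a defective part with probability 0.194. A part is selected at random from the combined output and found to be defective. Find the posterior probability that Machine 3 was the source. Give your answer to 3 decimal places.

Posterior probability ≈ 0.261

Tabulate prior·likelihood by source: [1] prior 0.25, lik 0.216, product 0.05400; [2] prior 0.25, lik 0.088, product 0.02200; [3] prior 0.25, lik 0.176, product 0.04400; [4] prior 0.25, lik 0.194, product 0.04850.
Normalizing constant = 0.16850; the posterior for Machine 3 is its product over the sum, 0.04400/0.16850 = 0.261.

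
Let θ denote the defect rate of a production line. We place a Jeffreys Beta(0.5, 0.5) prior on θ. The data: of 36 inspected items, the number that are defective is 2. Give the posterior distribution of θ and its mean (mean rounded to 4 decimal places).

Posterior: Beta(2.5, 34.5); mean ≈ 0.0676

Observing 2 successes and 34 failures updates Beta(0.5, 0.5) by adding the success and failure counts to the two shape parameters: α = 0.5+2 = 2.5, β = 0.5+34 = 34.5.
Posterior mean = α/(α+β) = 2.5/37 = 0.0676.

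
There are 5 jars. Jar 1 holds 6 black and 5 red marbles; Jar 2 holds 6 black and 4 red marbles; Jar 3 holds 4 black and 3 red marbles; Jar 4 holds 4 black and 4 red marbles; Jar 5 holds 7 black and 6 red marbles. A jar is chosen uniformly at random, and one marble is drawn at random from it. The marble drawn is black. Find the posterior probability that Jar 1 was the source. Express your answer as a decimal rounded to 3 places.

Posterior probability ≈ 0.198

Tabulate prior·likelihood by source: [1] prior 0.2, lik 0.5455, product 0.1091; [2] prior 0.2, lik 0.6, product 0.1200; [3] prior 0.2, lik 0.5714, product 0.1143; [4] prior 0.2, lik 0.5, product 0.1000; [5] prior 0.2, lik 0.5385, product 0.1077.
Normalizing constant = 0.55107; the posterior for Jar 1 is its product over the sum, 0.1091/0.55107 = 0.198.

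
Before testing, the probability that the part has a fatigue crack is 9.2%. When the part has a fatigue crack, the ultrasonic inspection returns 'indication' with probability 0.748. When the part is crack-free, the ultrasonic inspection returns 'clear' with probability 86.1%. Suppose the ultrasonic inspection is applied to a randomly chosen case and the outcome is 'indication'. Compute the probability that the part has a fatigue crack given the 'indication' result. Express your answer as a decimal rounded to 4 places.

P(H | E) ≈ 0.3529

Write H for 'the part has a fatigue crack'. Prior odds H:¬H = 0.092/0.908 = 0.10132. For the 'indication' outcome, the likelihood ratio is 0.748/0.139 = 5.3813.
Posterior odds = 0.10132 × 5.3813 = 0.54524, so P(H|E) = 0.54524/(1+0.54524) = 0.3529.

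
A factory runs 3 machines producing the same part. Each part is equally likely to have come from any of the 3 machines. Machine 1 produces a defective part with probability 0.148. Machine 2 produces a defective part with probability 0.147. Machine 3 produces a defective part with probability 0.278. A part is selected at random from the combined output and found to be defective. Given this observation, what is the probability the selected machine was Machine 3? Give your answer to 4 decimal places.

Posterior probability ≈ 0.4852

Tabulate prior·likelihood by source: [1] prior 0.333333, lik 0.148, product 0.04933; [2] prior 0.333333, lik 0.147, product 0.04900; [3] prior 0.333333, lik 0.278, product 0.09267.
Normalizing constant = 0.19100; the posterior for Machine 3 is its product over the sum, 0.09267/0.19100 = 0.4852.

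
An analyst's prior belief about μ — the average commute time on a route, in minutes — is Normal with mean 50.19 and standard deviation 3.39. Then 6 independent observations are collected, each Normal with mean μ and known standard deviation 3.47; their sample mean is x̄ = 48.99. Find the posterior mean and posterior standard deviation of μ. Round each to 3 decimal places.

Posterior mean ≈ 49.168; posterior SD ≈ 1.307

Prior precision 1/τ₀² = 1/3.39² = 0.0870163; data precision n/σ² = 6/3.47² = 0.498302.
Posterior precision = 0.0870163 + 0.498302 = 0.585318, giving posterior SD = 1/√0.585318 = 1.307.
Posterior mean = (0.0870163·50.19 + 0.498302·48.99) / 0.585318 = 49.168.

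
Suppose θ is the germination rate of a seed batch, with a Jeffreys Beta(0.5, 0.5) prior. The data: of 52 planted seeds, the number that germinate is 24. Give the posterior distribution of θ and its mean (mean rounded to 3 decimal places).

Observing 24 successes and 28 failures updates Beta(0.5, 0.5) by adding the success and failure counts to the two shape parameters: α = 0.5+24 = 24.5, β = 0.5+28 = 28.5.
E[θ | data] = 24.5/(24.5+28.5) = 0.462.

Posterior: Beta(24.5, 28.5); mean ≈ 0.462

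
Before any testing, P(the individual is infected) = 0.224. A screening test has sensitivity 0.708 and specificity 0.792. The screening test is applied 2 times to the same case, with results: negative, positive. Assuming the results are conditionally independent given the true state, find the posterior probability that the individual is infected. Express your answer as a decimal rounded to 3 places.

With H the event that the individual is infected, the joint likelihood of the observed sequence is P(data|H) = 0.292·0.708 = 0.20674 and P(data|¬H) = 0.792·0.208 = 0.16474.
Bayes: P(H|data) = 0.224·0.20674 / (0.224·0.20674 + 0.776·0.16474) = 0.046309/0.17414 = 0.2659.

Posterior P(H) ≈ 0.266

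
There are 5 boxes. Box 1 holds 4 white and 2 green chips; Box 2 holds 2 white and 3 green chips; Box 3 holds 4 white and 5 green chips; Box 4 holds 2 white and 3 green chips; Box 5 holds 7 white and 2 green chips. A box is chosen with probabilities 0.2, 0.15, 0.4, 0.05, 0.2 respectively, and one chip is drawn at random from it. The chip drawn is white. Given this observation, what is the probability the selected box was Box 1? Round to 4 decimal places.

Posterior probability ≈ 0.2439

Tabulate prior·likelihood by source: [1] prior 0.2, lik 0.6667, product 0.1333; [2] prior 0.15, lik 0.4, product 0.06000; [3] prior 0.4, lik 0.4444, product 0.1778; [4] prior 0.05, lik 0.4, product 0.02000; [5] prior 0.2, lik 0.7778, product 0.1556.
Normalizing constant = 0.54667; the posterior for Box 1 is its product over the sum, 0.1333/0.54667 = 0.2439.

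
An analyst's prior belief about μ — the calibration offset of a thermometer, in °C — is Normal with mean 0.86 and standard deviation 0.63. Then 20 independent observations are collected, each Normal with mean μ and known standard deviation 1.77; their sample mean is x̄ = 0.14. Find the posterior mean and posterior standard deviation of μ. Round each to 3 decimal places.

Prior precision 1/τ₀² = 1/0.63² = 2.51953; data precision n/σ² = 20/1.77² = 6.38386.
Posterior precision = 2.51953 + 6.38386 = 8.90339, giving posterior SD = 1/√8.90339 = 0.335.
Posterior mean = (2.51953·0.86 + 6.38386·0.14) / 8.90339 = 0.344.

Posterior mean ≈ 0.344; posterior SD ≈ 0.335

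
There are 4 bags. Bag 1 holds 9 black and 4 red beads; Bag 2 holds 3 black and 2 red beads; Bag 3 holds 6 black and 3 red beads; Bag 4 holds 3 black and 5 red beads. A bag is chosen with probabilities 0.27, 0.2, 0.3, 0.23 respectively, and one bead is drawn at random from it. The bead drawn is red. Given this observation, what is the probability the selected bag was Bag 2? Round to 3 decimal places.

Tabulate prior·likelihood by source: [1] prior 0.27, lik 0.3077, product 0.08308; [2] prior 0.2, lik 0.4, product 0.08000; [3] prior 0.3, lik 0.3333, product 0.1000; [4] prior 0.23, lik 0.625, product 0.1438.
Normalizing constant = 0.40683; the posterior for Bag 2 is its product over the sum, 0.08000/0.40683 = 0.197.

Posterior probability ≈ 0.197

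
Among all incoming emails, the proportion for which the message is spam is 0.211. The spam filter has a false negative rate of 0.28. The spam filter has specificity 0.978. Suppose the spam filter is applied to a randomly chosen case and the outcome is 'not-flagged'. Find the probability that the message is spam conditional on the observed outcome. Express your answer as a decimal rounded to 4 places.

P(H | E) ≈ 0.0711

Let H be the event that the message is spam. P(H) = 0.211, so P(¬H) = 0.789. With E the 'not-flagged' result, P(E|H) = 0.28 and P(E|¬H) = 0.978.
P(E) = 0.28·0.211 + 0.978·0.789 = 0.059080 + 0.77164 = 0.83072.
By Bayes' theorem, P(H|E) = 0.059080 / 0.83072 = 0.0711.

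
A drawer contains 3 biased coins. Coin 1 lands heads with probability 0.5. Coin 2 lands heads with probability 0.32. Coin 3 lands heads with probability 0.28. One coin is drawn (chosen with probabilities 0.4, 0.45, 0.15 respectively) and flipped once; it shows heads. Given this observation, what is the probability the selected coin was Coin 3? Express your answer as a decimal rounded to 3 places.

Posterior probability ≈ 0.109

P(heads|C1) = 0.5; P(heads|C2) = 0.32; P(heads|C3) = 0.28.
Prior × likelihood for each source: 0.4·0.5=0.2000, 0.45·0.32=0.1440, 0.15·0.28=0.04200. Summing gives P(heads) = 0.38600.
P(Coin 3 | heads) = 0.04200 / 0.38600 = 0.109.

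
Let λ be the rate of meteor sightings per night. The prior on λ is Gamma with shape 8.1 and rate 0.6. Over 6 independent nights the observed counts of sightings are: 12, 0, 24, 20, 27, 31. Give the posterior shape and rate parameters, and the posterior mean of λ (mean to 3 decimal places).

Total count ∑xᵢ = 114 over n = 6 nights.
Gamma is conjugate to the Poisson likelihood: posterior is Gamma(shape = 8.1+114 = 122.1, rate = 0.6+6 = 6.6).
Posterior mean = shape/rate = 122.1/6.6 = 18.500.

Posterior: Gamma(shape=122.1, rate=6.6); mean ≈ 18.500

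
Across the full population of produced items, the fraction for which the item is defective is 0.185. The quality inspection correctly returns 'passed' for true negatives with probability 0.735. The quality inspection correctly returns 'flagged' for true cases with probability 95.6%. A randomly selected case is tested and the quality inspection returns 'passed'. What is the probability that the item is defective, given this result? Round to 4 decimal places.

P(H | E) ≈ 0.0134

Let H be the event that the item is defective. P(H) = 0.185, so P(¬H) = 0.815. With E the 'passed' result, P(E|H) = 0.044 and P(E|¬H) = 0.735.
P(E) = 0.044·0.185 + 0.735·0.815 = 0.0081400 + 0.59902 = 0.60716.
By Bayes' theorem, P(H|E) = 0.0081400 / 0.60716 = 0.0134.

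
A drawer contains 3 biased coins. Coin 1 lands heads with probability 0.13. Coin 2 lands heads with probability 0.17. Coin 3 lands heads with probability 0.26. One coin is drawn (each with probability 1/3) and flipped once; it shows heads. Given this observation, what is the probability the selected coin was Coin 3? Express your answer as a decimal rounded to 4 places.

Tabulate prior·likelihood by source: [1] prior 0.333333, lik 0.13, product 0.04333; [2] prior 0.333333, lik 0.17, product 0.05667; [3] prior 0.333333, lik 0.26, product 0.08667.
Normalizing constant = 0.18667; the posterior for Coin 3 is its product over the sum, 0.08667/0.18667 = 0.4643.

Posterior probability ≈ 0.4643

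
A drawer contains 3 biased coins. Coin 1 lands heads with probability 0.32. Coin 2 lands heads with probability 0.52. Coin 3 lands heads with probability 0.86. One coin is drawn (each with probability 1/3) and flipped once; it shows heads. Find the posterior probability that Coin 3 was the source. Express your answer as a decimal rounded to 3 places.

Posterior probability ≈ 0.506

Tabulate prior·likelihood by source: [1] prior 0.333333, lik 0.32, product 0.1067; [2] prior 0.333333, lik 0.52, product 0.1733; [3] prior 0.333333, lik 0.86, product 0.2867.
Normalizing constant = 0.56667; the posterior for Coin 3 is its product over the sum, 0.2867/0.56667 = 0.506.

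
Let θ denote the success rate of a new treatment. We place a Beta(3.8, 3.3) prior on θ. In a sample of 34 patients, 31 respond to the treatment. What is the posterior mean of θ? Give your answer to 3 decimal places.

Posterior mean ≈ 0.847

Observing 31 successes and 3 failures updates Beta(3.8, 3.3) by adding the success and failure counts to the two shape parameters: α = 3.8+31 = 34.8, β = 3.3+3 = 6.3.
E[θ | data] = 34.8/(34.8+6.3) = 0.847.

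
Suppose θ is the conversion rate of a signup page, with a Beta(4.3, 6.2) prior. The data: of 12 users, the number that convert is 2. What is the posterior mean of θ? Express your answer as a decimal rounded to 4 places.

The binomial likelihood is conjugate to the Beta prior: with 2 successes and 10 failures, the posterior is Beta(4.3+2, 6.2+10) = Beta(6.3, 16.2).
Posterior mean = α/(α+β) = 6.3/22.5 = 0.2800.

Posterior mean ≈ 0.2800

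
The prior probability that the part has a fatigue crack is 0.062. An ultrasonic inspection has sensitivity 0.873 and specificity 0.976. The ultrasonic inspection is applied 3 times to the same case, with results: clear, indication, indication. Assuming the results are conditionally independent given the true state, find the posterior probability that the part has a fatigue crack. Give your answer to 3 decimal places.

Posterior P(H) ≈ 0.919

With H the event that the part has a fatigue crack, the joint likelihood of the observed sequence is P(data|H) = 0.127·0.873·0.873 = 0.096790 and P(data|¬H) = 0.976·0.024·0.024 = 0.00056218.
Bayes: P(H|data) = 0.062·0.096790 / (0.062·0.096790 + 0.938·0.00056218) = 0.0060010/0.0065283 = 0.9192.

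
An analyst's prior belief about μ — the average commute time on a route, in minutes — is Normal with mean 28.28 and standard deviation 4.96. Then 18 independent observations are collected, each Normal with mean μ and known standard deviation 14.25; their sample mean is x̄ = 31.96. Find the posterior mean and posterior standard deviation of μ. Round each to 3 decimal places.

Posterior mean ≈ 30.803; posterior SD ≈ 2.781

Prior precision 1/τ₀² = 1/4.96² = 0.0406478; data precision n/σ² = 18/14.25² = 0.0886427.
Posterior precision = 0.0406478 + 0.0886427 = 0.129290, giving posterior SD = 1/√0.129290 = 2.781.
Posterior mean = (0.0406478·28.28 + 0.0886427·31.96) / 0.129290 = 30.803.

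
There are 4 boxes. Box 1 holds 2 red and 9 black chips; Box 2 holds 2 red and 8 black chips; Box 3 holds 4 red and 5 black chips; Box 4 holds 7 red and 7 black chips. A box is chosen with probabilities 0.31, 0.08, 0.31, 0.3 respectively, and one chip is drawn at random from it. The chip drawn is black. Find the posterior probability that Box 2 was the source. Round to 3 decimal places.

Tabulate prior·likelihood by source: [1] prior 0.31, lik 0.8182, product 0.2536; [2] prior 0.08, lik 0.8, product 0.06400; [3] prior 0.31, lik 0.5556, product 0.1722; [4] prior 0.3, lik 0.5, product 0.1500.
Normalizing constant = 0.63986; the posterior for Box 2 is its product over the sum, 0.06400/0.63986 = 0.100.

Posterior probability ≈ 0.100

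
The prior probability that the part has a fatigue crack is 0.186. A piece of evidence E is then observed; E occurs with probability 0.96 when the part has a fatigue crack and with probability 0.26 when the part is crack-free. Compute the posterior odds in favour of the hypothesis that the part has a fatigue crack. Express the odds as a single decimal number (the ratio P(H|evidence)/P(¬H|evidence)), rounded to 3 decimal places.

Posterior odds ≈ 0.844

Prior odds = 0.186/(1−0.186) = 0.22850. In log-odds, ln(0.22850) = -1.4762.
Add log likelihood ratio: ln(3.6923) = 1.3063.
Posterior log-odds = -0.16996, so posterior odds = exp(-0.16996) = 0.84370.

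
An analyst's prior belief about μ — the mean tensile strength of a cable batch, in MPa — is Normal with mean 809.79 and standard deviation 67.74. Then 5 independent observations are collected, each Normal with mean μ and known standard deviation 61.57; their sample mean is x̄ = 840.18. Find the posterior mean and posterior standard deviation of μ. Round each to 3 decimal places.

Posterior mean ≈ 835.871; posterior SD ≈ 25.508

With known σ, the Normal prior is conjugate. Weight on the data is w = (n/σ²)/(n/σ² + 1/τ₀²) = 0.00131896/(0.00131896+0.00021793) = 0.85820.
Posterior mean = w·x̄ + (1−w)·μ₀ = 0.85820·840.18 + 0.14180·809.79 = 835.871. Posterior variance = 1/(0.00131896+0.00021793) = 650.666, so SD = 25.508.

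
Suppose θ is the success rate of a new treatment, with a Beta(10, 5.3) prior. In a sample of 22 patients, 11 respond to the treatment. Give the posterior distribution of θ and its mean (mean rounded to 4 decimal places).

The binomial likelihood is conjugate to the Beta prior: with 11 successes and 11 failures, the posterior is Beta(10+11, 5.3+11) = Beta(21, 16.3).
Posterior mean = α/(α+β) = 21/37.3 = 0.5630.

Posterior: Beta(21, 16.3); mean ≈ 0.5630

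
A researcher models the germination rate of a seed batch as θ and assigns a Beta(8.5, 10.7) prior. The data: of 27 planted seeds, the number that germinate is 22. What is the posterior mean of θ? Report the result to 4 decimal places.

Posterior mean ≈ 0.6602

Observing 22 successes and 5 failures updates Beta(8.5, 10.7) by adding the success and failure counts to the two shape parameters: α = 8.5+22 = 30.5, β = 10.7+5 = 15.7.
Posterior mean = α/(α+β) = 30.5/46.2 = 0.6602.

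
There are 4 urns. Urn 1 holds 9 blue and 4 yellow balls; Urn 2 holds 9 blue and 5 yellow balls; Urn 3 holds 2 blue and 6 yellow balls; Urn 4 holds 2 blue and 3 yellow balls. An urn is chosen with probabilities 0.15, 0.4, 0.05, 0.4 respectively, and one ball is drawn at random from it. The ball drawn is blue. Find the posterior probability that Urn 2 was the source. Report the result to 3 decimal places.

Posterior probability ≈ 0.482

Tabulate prior·likelihood by source: [1] prior 0.15, lik 0.6923, product 0.1038; [2] prior 0.4, lik 0.6429, product 0.2571; [3] prior 0.05, lik 0.25, product 0.01250; [4] prior 0.4, lik 0.4, product 0.1600.
Normalizing constant = 0.53349; the posterior for Urn 2 is its product over the sum, 0.2571/0.53349 = 0.482.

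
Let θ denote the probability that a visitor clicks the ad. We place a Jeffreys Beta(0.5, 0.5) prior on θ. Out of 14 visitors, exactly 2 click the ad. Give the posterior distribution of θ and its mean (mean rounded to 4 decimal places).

The binomial likelihood is conjugate to the Beta prior: with 2 successes and 12 failures, the posterior is Beta(0.5+2, 0.5+12) = Beta(2.5, 12.5).
E[θ | data] = 2.5/(2.5+12.5) = 0.1667.

Posterior: Beta(2.5, 12.5); mean ≈ 0.1667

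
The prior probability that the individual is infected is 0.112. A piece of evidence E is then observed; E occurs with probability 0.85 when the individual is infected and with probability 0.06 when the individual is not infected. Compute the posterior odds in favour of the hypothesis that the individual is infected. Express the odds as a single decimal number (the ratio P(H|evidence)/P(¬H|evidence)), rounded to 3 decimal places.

Posterior odds ≈ 1.787

Prior odds = 0.112/(1−0.112) = 0.12613.
Likelihood ratio for E = 0.85/0.06 = 14.167.
Posterior odds = prior odds × LR = 1.7868.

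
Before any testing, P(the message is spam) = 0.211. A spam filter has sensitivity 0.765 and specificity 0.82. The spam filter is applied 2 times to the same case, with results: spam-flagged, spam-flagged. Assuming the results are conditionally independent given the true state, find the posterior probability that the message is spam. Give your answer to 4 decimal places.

Posterior P(H) ≈ 0.8285

Let H be the event that the message is spam; start with P(H) = 0.211. P('spam-flagged'|H) = 0.765, P('spam-flagged'|¬H) = 0.18.
Update on result 1 ('spam-flagged'): P(H) ← 0.765·0.2110 / (0.765·0.2110 + 0.18·0.7890) = 0.16142/0.30344 = 0.5320.
Update on result 2 ('spam-flagged'): P(H) ← 0.765·0.5320 / (0.765·0.5320 + 0.18·0.4680) = 0.40695/0.49120 = 0.8285.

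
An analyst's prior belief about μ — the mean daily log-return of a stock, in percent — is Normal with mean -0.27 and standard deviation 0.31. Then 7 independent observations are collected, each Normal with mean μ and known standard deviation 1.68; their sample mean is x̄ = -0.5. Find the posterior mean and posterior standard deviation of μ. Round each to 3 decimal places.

Posterior mean ≈ -0.314; posterior SD ≈ 0.279

With known σ, the Normal prior is conjugate. Weight on the data is w = (n/σ²)/(n/σ² + 1/τ₀²) = 2.48016/(2.48016+10.4058) = 0.19247.
Posterior mean = w·x̄ + (1−w)·μ₀ = 0.19247·-0.5 + 0.80753·-0.27 = -0.314. Posterior variance = 1/(2.48016+10.4058) = 0.0776037, so SD = 0.279.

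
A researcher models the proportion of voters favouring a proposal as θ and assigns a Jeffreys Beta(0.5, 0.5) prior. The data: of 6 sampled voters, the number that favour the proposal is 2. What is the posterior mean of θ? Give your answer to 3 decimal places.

Observing 2 successes and 4 failures updates Beta(0.5, 0.5) by adding the success and failure counts to the two shape parameters: α = 0.5+2 = 2.5, β = 0.5+4 = 4.5.
Posterior mean = α/(α+β) = 2.5/7 = 0.357.

Posterior mean ≈ 0.357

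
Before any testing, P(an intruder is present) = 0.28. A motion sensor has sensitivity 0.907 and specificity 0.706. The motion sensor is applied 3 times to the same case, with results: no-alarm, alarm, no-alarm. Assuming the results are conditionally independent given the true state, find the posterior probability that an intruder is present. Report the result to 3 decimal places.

With H the event that an intruder is present, the joint likelihood of the observed sequence is P(data|H) = 0.093·0.907·0.093 = 0.0078446 and P(data|¬H) = 0.706·0.294·0.706 = 0.14654.
Bayes: P(H|data) = 0.28·0.0078446 / (0.28·0.0078446 + 0.72·0.14654) = 0.0021965/0.10771 = 0.0204.

Posterior P(H) ≈ 0.020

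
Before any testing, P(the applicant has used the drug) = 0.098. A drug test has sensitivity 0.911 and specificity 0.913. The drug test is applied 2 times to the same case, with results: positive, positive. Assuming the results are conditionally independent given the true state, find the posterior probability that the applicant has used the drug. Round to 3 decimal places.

Posterior P(H) ≈ 0.923

With H the event that the applicant has used the drug, the joint likelihood of the observed sequence is P(data|H) = 0.911·0.911 = 0.82992 and P(data|¬H) = 0.087·0.087 = 0.0075690.
Bayes: P(H|data) = 0.098·0.82992 / (0.098·0.82992 + 0.902·0.0075690) = 0.081332/0.088159 = 0.9226.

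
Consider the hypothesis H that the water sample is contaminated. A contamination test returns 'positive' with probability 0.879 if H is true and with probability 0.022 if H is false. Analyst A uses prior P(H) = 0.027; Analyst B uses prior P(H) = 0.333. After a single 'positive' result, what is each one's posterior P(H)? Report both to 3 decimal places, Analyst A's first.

P('+'|H) = 0.879, P('+'|¬H) = 0.022.
Analyst A: numerator 0.879·0.027 = 0.023733; evidence = 0.023733+0.022·0.973 = 0.045139; posterior = 0.526.
Analyst B: numerator 0.879·0.333 = 0.29271; evidence = 0.29271+0.022·0.667 = 0.30738; posterior = 0.952.

Analyst A: 0.526; Analyst B: 0.952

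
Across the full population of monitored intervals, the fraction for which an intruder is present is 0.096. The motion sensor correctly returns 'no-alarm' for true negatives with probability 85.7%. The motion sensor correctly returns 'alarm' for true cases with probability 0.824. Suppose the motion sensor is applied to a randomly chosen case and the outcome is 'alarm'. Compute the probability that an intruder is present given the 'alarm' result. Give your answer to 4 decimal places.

P(H | E) ≈ 0.3796

Write H for 'an intruder is present'. Prior odds H:¬H = 0.096/0.904 = 0.10619. For the 'alarm' outcome, the likelihood ratio is 0.824/0.143 = 5.7622.
Posterior odds = 0.10619 × 5.7622 = 0.61192, so P(H|E) = 0.61192/(1+0.61192) = 0.3796.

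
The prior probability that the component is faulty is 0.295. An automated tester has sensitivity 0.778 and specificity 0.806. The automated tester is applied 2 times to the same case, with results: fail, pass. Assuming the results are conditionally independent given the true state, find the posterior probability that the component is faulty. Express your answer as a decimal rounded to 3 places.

Let H be the event that the component is faulty; start with P(H) = 0.295. P('fail'|H) = 0.778, P('fail'|¬H) = 0.194.
Update on result 1 ('fail'): P(H) ← 0.778·0.2950 / (0.778·0.2950 + 0.194·0.7050) = 0.22951/0.36628 = 0.6266.
Update on result 2 ('pass'): P(H) ← 0.222·0.6266 / (0.222·0.6266 + 0.806·0.3734) = 0.13910/0.44007 = 0.3161.

Posterior P(H) ≈ 0.316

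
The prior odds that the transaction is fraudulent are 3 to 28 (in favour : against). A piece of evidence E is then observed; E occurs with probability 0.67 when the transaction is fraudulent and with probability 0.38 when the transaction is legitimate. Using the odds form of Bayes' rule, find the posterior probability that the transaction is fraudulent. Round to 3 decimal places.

Posterior probability ≈ 0.159

Prior odds = 3/28 = 0.10714. In log-odds, ln(0.10714) = -2.2336.
Add log likelihood ratio: ln(1.7632) = 0.56711.
Posterior log-odds = -1.6665, so posterior odds = exp(-1.6665) = 0.18891. Converting, P(H|E) = 0.18891/1.1889 = 0.159.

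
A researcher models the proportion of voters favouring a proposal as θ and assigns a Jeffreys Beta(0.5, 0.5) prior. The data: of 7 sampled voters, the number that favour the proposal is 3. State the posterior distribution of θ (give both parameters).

Posterior: Beta(3.5, 4.5)

Observing 3 successes and 4 failures updates Beta(0.5, 0.5) by adding the success and failure counts to the two shape parameters: α = 0.5+3 = 3.5, β = 0.5+4 = 4.5.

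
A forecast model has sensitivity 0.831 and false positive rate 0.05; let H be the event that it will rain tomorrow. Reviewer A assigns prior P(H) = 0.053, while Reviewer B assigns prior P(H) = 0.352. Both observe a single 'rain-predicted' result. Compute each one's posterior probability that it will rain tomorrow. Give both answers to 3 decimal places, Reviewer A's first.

The likelihood ratio for a 'rain-predicted' result is 0.831/0.05 = 16.620.
Reviewer A: prior odds 0.053/0.947 = 0.055966; posterior odds 0.93016; posterior probability 0.482.
Reviewer B: prior odds 0.352/0.648 = 0.54321; posterior odds 9.0281; posterior probability 0.900.

Reviewer A: 0.482; Reviewer B: 0.900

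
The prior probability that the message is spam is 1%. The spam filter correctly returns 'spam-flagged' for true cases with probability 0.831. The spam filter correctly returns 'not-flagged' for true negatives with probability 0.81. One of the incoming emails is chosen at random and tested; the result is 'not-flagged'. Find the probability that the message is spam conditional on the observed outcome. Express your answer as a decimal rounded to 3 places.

Let H be the event that the message is spam. P(H) = 0.01, so P(¬H) = 0.99. With E the 'not-flagged' result, P(E|H) = 0.169 and P(E|¬H) = 0.81.
P(E) = 0.169·0.01 + 0.81·0.99 = 0.0016900 + 0.80190 = 0.80359.
By Bayes' theorem, P(H|E) = 0.0016900 / 0.80359 = 0.002.

P(H | E) ≈ 0.002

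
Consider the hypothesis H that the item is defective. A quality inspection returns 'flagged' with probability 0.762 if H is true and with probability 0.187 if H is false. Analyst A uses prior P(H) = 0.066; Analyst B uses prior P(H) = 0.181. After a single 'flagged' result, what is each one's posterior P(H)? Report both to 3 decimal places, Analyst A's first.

The likelihood ratio for a 'flagged' result is 0.762/0.187 = 4.0749.
Analyst A: prior odds 0.066/0.934 = 0.070664; posterior odds 0.28795; posterior probability 0.224.
Analyst B: prior odds 0.181/0.819 = 0.22100; posterior odds 0.90055; posterior probability 0.474.

Analyst A: 0.224; Analyst B: 0.474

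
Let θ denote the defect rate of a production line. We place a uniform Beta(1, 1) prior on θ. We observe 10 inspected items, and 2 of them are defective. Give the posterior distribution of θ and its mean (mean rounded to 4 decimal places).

Posterior: Beta(3, 9); mean ≈ 0.2500

Observing 2 successes and 8 failures updates Beta(1, 1) by adding the success and failure counts to the two shape parameters: α = 1+2 = 3, β = 1+8 = 9.
Posterior mean = α/(α+β) = 3/12 = 0.2500.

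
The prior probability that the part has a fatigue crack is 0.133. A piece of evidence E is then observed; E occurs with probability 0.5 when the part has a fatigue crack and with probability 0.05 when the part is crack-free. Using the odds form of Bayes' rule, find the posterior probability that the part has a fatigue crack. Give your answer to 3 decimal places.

Prior odds = 0.133/(1−0.133) = 0.15340. In log-odds, ln(0.15340) = -1.8747.
Add log likelihood ratio: ln(10.000) = 2.3026.
Posterior log-odds = 0.42790, so posterior odds = exp(0.42790) = 1.5340. Converting, P(H|E) = 1.5340/2.5340 = 0.605.

Posterior probability ≈ 0.605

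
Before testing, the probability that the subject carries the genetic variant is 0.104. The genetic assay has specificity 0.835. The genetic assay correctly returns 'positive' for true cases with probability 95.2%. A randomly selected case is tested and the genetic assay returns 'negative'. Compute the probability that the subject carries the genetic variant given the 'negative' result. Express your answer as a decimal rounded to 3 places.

P(H | E) ≈ 0.007

Let H be the event that the subject carries the genetic variant. P(H) = 0.104, so P(¬H) = 0.896. With E the 'negative' result, P(E|H) = 0.048 and P(E|¬H) = 0.835.
P(E) = 0.048·0.104 + 0.835·0.896 = 0.0049920 + 0.74816 = 0.75315.
By Bayes' theorem, P(H|E) = 0.0049920 / 0.75315 = 0.007.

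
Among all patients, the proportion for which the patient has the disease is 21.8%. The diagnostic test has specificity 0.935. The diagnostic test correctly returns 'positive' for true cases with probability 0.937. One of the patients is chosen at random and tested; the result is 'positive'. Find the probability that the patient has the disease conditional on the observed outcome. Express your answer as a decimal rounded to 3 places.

Write H for 'the patient has the disease'. Prior odds H:¬H = 0.218/0.782 = 0.27877. For the 'positive' outcome, the likelihood ratio is 0.937/0.065 = 14.415.
Posterior odds = 0.27877 × 14.415 = 4.0186, so P(H|E) = 4.0186/(1+4.0186) = 0.801.

P(H | E) ≈ 0.801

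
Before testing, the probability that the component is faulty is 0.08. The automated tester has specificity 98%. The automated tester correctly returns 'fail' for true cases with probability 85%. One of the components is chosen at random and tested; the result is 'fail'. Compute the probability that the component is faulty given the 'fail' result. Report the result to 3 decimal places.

P(H | E) ≈ 0.787

Let H be the event that the component is faulty. P(H) = 0.08, so P(¬H) = 0.92. With E the 'fail' result, P(E|H) = 0.85 and P(E|¬H) = 0.02.
P(E) = 0.85·0.08 + 0.02·0.92 = 0.068000 + 0.018400 = 0.086400.
By Bayes' theorem, P(H|E) = 0.068000 / 0.086400 = 0.787.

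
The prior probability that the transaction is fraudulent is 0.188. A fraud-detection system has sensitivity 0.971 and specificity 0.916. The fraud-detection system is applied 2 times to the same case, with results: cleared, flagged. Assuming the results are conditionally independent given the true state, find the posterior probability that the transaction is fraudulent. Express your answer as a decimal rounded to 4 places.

Posterior P(H) ≈ 0.0781

With H the event that the transaction is fraudulent, the joint likelihood of the observed sequence is P(data|H) = 0.029·0.971 = 0.028159 and P(data|¬H) = 0.916·0.084 = 0.076944.
Bayes: P(H|data) = 0.188·0.028159 / (0.188·0.028159 + 0.812·0.076944) = 0.0052939/0.067772 = 0.0781.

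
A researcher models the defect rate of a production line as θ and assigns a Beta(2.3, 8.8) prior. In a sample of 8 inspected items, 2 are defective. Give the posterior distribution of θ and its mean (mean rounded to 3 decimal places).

Posterior: Beta(4.3, 14.8); mean ≈ 0.225

Observing 2 successes and 6 failures updates Beta(2.3, 8.8) by adding the success and failure counts to the two shape parameters: α = 2.3+2 = 4.3, β = 8.8+6 = 14.8.
E[θ | data] = 4.3/(4.3+14.8) = 0.225.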